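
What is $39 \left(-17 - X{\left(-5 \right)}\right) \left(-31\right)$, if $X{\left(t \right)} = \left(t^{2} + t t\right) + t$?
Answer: $74958$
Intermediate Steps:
$X{\left(t \right)} = t + 2 t^{2}$ ($X{\left(t \right)} = \left(t^{2} + t^{2}\right) + t = 2 t^{2} + t = t + 2 t^{2}$)
$39 \left(-17 - X{\left(-5 \right)}\right) \left(-31\right) = 39 \left(-17 - - 5 \left(1 + 2 \left(-5\right)\right)\right) \left(-31\right) = 39 \left(-17 - - 5 \left(1 - 10\right)\right) \left(-31\right) = 39 \left(-17 - \left(-5\right) \left(-9\right)\right) \left(-31\right) = 39 \left(-17 - 45\right) \left(-31\right) = 39 \left(-62\right) \left(-31\right) = \left(-2418\right) \left(-31\right) = 74958$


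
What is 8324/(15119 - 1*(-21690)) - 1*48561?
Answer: -1787473525/36809 ≈ -48561.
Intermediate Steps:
8324/(15119 - 1*(-21690)) - 1*48561 = 8324/(15119 + 21690) - 48561 = 8324/36809 - 48561 = -1787473525/36809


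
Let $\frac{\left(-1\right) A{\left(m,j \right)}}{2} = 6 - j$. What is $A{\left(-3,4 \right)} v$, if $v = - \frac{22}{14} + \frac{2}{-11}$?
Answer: $\frac{540}{77} \approx 7.013$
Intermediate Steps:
$A{\left(m,j \right)} = -12 + 2 j$ ($A{\left(m,j \right)} = - 2 \left(6 - j\right) = -12 + 2 j$)
$v = - \frac{135}{77}$ ($v = \left(-22\right) \frac{1}{14} + 2 \left(- \frac{1}{11}\right) = - \frac{11}{7} - \frac{2}{11} = - \frac{135}{77} \approx -1.7532$)
$A{\left(-3,4 \right)} v = \left(-12 + 2 \cdot 4\right) \left(- \frac{135}{77}\right) = \left(-12 + 8\right) \left(- \frac{135}{77}\right) = \left(-4\right) \left(- \frac{135}{77}\right) = \frac{540}{77}$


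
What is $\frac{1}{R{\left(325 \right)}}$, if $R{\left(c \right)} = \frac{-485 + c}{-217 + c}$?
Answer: $- \frac{27}{40} \approx -0.675$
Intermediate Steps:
$R{\left(c \right)} = \frac{-485 + c}{-217 + c}$
$\frac{1}{R{\left(325 \right)}} = \frac{1}{\frac{1}{-217 + 325} \left(-485 + 325\right)} = \frac{1}{\frac{1}{108} \left(-160\right)} = \frac{1}{- \frac{40}{27}} = - \frac{27}{40}$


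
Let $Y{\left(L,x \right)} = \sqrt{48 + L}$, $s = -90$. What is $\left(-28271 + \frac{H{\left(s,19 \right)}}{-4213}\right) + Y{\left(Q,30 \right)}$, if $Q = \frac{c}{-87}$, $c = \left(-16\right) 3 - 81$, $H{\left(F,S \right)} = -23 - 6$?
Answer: $- \frac{119105694}{4213} + \frac{\sqrt{41615}}{29} \approx -28264.0$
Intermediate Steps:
$H{\left(F,S \right)} = -29$
$c = -129$ ($c = -48 - 81 = -129$)
$Q = \frac{43}{29}$ ($Q = - \frac{129}{-87} = \left(-129\right) \left(- \frac{1}{87}\right) = \frac{43}{29} \approx 1.4828$)
$\left(-28271 + \frac{H{\left(s,19 \right)}}{-4213}\right) + Y{\left(Q,30 \right)} = \left(-28271 - \frac{29}{-4213}\right) + \sqrt{48 + \frac{43}{29}} = \left(-28271 - - \frac{29}{4213}\right) + \sqrt{\frac{1435}{29}} = \left(-28271 + \frac{29}{4213}\right) + \frac{\sqrt{41615}}{29} = - \frac{119105694}{4213} + \frac{\sqrt{41615}}{29}$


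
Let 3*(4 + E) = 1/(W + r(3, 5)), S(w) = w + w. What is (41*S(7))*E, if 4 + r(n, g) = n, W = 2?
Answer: -6314/3 ≈ -2104.7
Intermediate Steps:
r(n, g) = -4 + n
S(w) = 2*w
E = -11/3 (E = -4 + 1/(3*(2 + (-4 + 3))) = -4 + 1/(3*(2 - 1)) = -4 + (⅓)/1 = -4 + (⅓)*1 = -4 + ⅓ = -11/3 ≈ -3.6667)
(41*S(7))*E = (41*(2*7))*(-11/3) = (41*14)*(-11/3) = 574*(-11/3) = -6314/3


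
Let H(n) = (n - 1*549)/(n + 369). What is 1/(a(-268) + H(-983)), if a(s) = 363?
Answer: 307/112207 ≈ 0.0027360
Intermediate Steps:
H(n) = (-549 + n)/(369 + n) (H(n) = (n - 549)/(369 + n) = (-549 + n)/(369 + n))
1/(a(-268) + H(-983)) = 1/(363 + (-549 - 983)/(369 - 983)) = 1/(363 - 1532/(-614)) = 1/(363 - 1/614*(-1532)) = 1/(363 + 766/307) = 1/(112207/307) = 307/112207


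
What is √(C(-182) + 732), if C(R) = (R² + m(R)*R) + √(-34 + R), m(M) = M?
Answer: √(66980 + 6*I*√6) ≈ 258.8 + 0.028*I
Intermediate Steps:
C(R) = √(-34 + R) + 2*R² (C(R) = (R² + R*R) + √(-34 + R) = (R² + R²) + √(-34 + R) = 2*R² + √(-34 + R) = √(-34 + R) + 2*R²)
√(C(-182) + 732) = √((√(-34 - 182) + 2*(-182)²) + 732) = √((√(-216) + 2*33124) + 732) = √((6*I*√6 + 66248) + 732) = √((66248 + 6*I*√6) + 732) = √(66980 + 6*I*√6)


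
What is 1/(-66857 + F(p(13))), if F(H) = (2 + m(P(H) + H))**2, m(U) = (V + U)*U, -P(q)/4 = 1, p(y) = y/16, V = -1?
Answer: -65536/4366103311 ≈ -1.5010e-5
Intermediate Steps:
p(y) = y/16 (p(y) = y*(1/16) = y/16)
P(q) = -4 (P(q) = -4*1 = -4)
m(U) = U*(-1 + U) (m(U) = (-1 + U)*U = U*(-1 + U))
F(H) = (2 + (-5 + H)*(-4 + H))**2 (F(H) = (2 + (-4 + H)*(-1 + (-4 + H)))**2 = (2 + (-4 + H)*(-5 + H))**2 = (2 + (-5 + H)*(-4 + H))**2)
1/(-66857 + F(p(13))) = 1/(-66857 + (2 + (-5 + (1/16)*13)*(-4 + (1/16)*13))**2) = 1/(-66857 + (2 + (-5 + 13/16)*(-4 + 13/16))**2) = 1/(-66857 + (2 - 67/16*(-51/16))**2) = 1/(-66857 + (2 + 3417/256)**2) = 1/(-66857 + (3929/256)**2) = 1/(-66857 + 15437041/65536) = 1/(-4366103311/65536) = -65536/4366103311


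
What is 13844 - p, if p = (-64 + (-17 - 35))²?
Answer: 388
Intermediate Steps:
p = 13456 (p = (-64 - 52)² = (-116)² = 13456)
13844 - p = 13844 - 1*13456 = 13844 - 13456 = 388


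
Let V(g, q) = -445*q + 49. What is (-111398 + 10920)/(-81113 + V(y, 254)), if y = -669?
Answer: 50239/97047 ≈ 0.51768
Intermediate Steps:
V(g, q) = 49 - 445*q
(-111398 + 10920)/(-81113 + V(y, 254)) = (-111398 + 10920)/(-81113 + (49 - 445*254)) = -100478/(-81113 + (49 - 113030)) = -100478/(-81113 - 112981) = -100478/(-194094) = -100478*(-1/194094) = 50239/97047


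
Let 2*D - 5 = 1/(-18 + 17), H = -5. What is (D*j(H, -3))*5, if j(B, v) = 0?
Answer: 0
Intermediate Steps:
D = 2 (D = 5/2 + 1/(2*(-18 + 17)) = 5/2 + (1/2)/(-1) = 5/2 + (1/2)*(-1) = 5/2 - 1/2 = 2)
(D*j(H, -3))*5 = (2*0)*5 = 0*5 = 0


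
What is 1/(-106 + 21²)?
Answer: 1/335 ≈ 0.0029851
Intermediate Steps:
1/(-106 + 21²) = 1/(-106 + 441) = 1/335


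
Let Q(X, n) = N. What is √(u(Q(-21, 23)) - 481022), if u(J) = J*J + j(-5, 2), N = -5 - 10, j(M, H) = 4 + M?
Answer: 3*I*√53422 ≈ 693.4*I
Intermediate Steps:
N = -15
Q(X, n) = -15
u(J) = -1 + J² (u(J) = J*J + (4 - 5) = J² - 1 = -1 + J²)
√(u(Q(-21, 23)) - 481022) = √((-1 + (-15)²) - 481022) = √((-1 + 225) - 481022) = √(224 - 481022) = √(-480798) = 3*I*√53422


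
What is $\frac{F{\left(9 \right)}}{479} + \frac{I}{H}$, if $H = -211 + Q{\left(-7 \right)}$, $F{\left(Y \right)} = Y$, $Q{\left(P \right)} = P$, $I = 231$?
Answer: $- \frac{108687}{104422} \approx -1.0408$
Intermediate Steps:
$H = -218$ ($H = -211 - 7 = -218$)
$\frac{F{\left(9 \right)}}{479} + \frac{I}{H} = \frac{9}{479} + \frac{231}{-218} = 9 \cdot \frac{1}{479} + 231 \left(- \frac{1}{218}\right) = \frac{9}{479} - \frac{231}{218} = - \frac{108687}{104422}$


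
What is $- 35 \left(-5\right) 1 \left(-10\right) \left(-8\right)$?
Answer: $14000$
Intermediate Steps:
$- 35 \left(-5\right) 1 \left(-10\right) \left(-8\right) = - 35 \left(-5\right) \left(-10\right) \left(-8\right) = - 35 \cdot 50 \left(-8\right) = \left(-35\right) \left(-400\right) = 14000$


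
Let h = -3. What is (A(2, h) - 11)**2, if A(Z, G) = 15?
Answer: 16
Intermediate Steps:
(A(2, h) - 11)**2 = (15 - 11)**2 = 4**2 = 16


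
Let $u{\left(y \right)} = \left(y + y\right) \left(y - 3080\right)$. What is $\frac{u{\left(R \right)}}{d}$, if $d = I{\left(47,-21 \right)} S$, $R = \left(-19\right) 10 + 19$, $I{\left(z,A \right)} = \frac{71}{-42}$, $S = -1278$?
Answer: $\frac{2594298}{5041} \approx 514.64$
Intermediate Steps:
$I{\left(z,A \right)} = - \frac{71}{42}$ ($I{\left(z,A \right)} = 71 \left(- \frac{1}{42}\right) = - \frac{71}{42}$)
$R = -171$ ($R = -190 + 19 = -171$)
$d = \frac{15123}{7}$ ($d = \left(- \frac{71}{42}\right) \left(-1278\right) = \frac{15123}{7} \approx 2160.4$)
$u{\left(y \right)} = 2 y \left(-3080 + y\right)$
$\frac{u{\left(R \right)}}{d} = \frac{2 \left(-171\right) \left(-3080 - 171\right)}{\frac{15123}{7}} = 2 \left(-171\right) \left(-3251\right) \frac{7}{15123} = 1111842 \cdot \frac{7}{15123} = \frac{2594298}{5041}$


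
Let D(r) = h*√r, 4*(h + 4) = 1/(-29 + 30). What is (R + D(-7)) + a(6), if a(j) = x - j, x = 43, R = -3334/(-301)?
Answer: 14471/301 - 15*I*√7/4 ≈ 48.076 - 9.9216*I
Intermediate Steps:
R = 3334/301 (R = -3334*(-1/301) = 3334/301 ≈ 11.076)
h = -15/4 (h = -4 + 1/(4*(-29 + 30)) = -4 + (¼)/1 = -4 + (¼)*1 = -4 + ¼ = -15/4 ≈ -3.7500)
D(r) = -15*√r/4
a(j) = 43 - j
(R + D(-7)) + a(6) = (3334/301 - 15*I*√7/4) + (43 - 1*6) = (3334/301 - 15*I*√7/4) + (43 - 6) = (3334/301 - 15*I*√7/4) + 37 = 14471/301 - 15*I*√7/4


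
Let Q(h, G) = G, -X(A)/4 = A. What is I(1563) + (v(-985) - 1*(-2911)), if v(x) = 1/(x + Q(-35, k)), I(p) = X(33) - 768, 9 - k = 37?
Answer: 2037142/1013 ≈ 2011.0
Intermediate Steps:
k = -28 (k = 9 - 1*37 = 9 - 37 = -28)
X(A) = -4*A
I(p) = -900 (I(p) = -4*33 - 768 = -132 - 768 = -900)
v(x) = 1/(-28 + x) (v(x) = 1/(x - 28) = 1/(-28 + x))
I(1563) + (v(-985) - 1*(-2911)) = -900 + (1/(-28 - 985) - 1*(-2911)) = -900 + (1/(-1013) + 2911) = -900 + (-1/1013 + 2911) = -900 + 2948842/1013 = 2037142/1013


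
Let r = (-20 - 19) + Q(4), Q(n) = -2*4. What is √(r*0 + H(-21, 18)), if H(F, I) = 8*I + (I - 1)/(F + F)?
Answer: √253302/42 ≈ 11.983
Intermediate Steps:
Q(n) = -8
r = -47 (r = (-20 - 19) - 8 = -39 - 8 = -47)
H(F, I) = 8*I + (-1 + I)/(2*F) (H(F, I) = 8*I + (-1 + I)/((2*F)) = 8*I + (-1 + I)*(1/(2*F)) = 8*I + (-1 + I)/(2*F))
√(r*0 + H(-21, 18)) = √(-47*0 + (½)*(-1 + 18 + 16*(-21)*18)/(-21)) = √(0 + (½)*(-1/21)*(-1 + 18 - 6048)) = √(0 + (½)*(-1/21)*(-6031)) = √(0 + 6031/42) = √(6031/42) = √253302/42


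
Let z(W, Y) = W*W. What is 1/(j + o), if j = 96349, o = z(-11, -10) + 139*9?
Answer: 1/97721 ≈ 1.0233e-5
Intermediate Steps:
z(W, Y) = W²
o = 1372 (o = (-11)² + 139*9 = 121 + 1251 = 1372)
1/(j + o) = 1/(96349 + 1372) = 1/97721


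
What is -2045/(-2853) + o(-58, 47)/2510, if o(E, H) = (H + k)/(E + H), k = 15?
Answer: 28142782/39385665 ≈ 0.71454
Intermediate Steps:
o(E, H) = (15 + H)/(E + H) (o(E, H) = (H + 15)/(E + H) = (15 + H)/(E + H))
-2045/(-2853) + o(-58, 47)/2510 = -2045/(-2853) + ((15 + 47)/(-58 + 47))/2510 = -2045*(-1/2853) + (62/(-11))*(1/2510) = 2045/2853 - 1/11*62*(1/2510) = 2045/2853 - 62/11*1/2510 = 2045/2853 - 31/13805 = 28142782/39385665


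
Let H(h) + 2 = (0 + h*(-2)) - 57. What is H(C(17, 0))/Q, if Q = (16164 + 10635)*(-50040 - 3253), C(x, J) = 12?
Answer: 83/1428199107 ≈ 5.8115e-8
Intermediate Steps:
Q = -1428199107 (Q = 26799*(-53293) = -1428199107)
H(h) = -59 - 2*h (H(h) = -2 + ((0 + h*(-2)) - 57) = -2 + ((0 - 2*h) - 57) = -2 + (-2*h - 57) = -2 + (-57 - 2*h) = -59 - 2*h)
H(C(17, 0))/Q = (-59 - 2*12)/(-1428199107) = (-59 - 24)*(-1/1428199107) = -83*(-1/1428199107) = 83/1428199107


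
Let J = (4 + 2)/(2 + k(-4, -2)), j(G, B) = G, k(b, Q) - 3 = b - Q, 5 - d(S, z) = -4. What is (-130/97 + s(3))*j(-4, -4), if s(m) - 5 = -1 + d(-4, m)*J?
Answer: -8016/97 ≈ -82.639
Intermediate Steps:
d(S, z) = 9 (d(S, z) = 5 - 1*(-4) = 5 + 4 = 9)
k(b, Q) = 3 + b - Q (k(b, Q) = 3 + (b - Q) = 3 + b - Q)
J = 2 (J = (4 + 2)/(2 + (3 - 4 - 1*(-2))) = 6/(2 + (3 - 4 + 2)) = 6/(2 + 1) = 6/3 = 6*(1/3) = 2)
s(m) = 22 (s(m) = 5 + (-1 + 9*2) = 5 + (-1 + 18) = 5 + 17 = 22)
(-130/97 + s(3))*j(-4, -4) = (-130/97 + 22)*(-4) = (2004/97)*(-4) = -8016/97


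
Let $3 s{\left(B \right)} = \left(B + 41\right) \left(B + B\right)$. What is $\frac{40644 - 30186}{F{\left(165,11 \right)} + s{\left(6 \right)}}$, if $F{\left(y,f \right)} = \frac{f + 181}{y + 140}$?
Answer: $\frac{1594845}{28766} \approx 55.442$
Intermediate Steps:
$F{\left(y,f \right)} = \frac{181 + f}{140 + y}$
$s{\left(B \right)} = \frac{2 B \left(41 + B\right)}{3}$ ($s{\left(B \right)} = \frac{\left(B + 41\right) \left(B + B\right)}{3} = \frac{\left(41 + B\right) 2 B}{3} = \frac{2 B \left(41 + B\right)}{3}$)
$\frac{40644 - 30186}{F{\left(165,11 \right)} + s{\left(6 \right)}} = \frac{40644 - 30186}{\frac{181 + 11}{140 + 165} + \frac{2}{3} \cdot 6 \left(41 + 6\right)} = \frac{10458}{\frac{1}{305} \cdot 192 + \frac{2}{3} \cdot 6 \cdot 47} = \frac{10458}{\frac{1}{305} \cdot 192 + 188} = \frac{10458}{\frac{192}{305} + 188} = \frac{10458}{\frac{57532}{305}} = 10458 \cdot \frac{305}{57532} = \frac{1594845}{28766}$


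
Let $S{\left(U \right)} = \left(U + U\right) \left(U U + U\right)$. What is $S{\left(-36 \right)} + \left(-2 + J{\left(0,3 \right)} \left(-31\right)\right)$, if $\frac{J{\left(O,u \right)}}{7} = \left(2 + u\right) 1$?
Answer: $-91807$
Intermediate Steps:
$J{\left(O,u \right)} = 14 + 7 u$ ($J{\left(O,u \right)} = 7 \left(2 + u\right) 1 = 7 \left(2 + u\right) = 14 + 7 u$)
$S{\left(U \right)} = 2 U \left(U + U^{2}\right)$ ($S{\left(U \right)} = 2 U \left(U^{2} + U\right) = 2 U \left(U + U^{2}\right)$)
$S{\left(-36 \right)} + \left(-2 + J{\left(0,3 \right)} \left(-31\right)\right) = 2 \left(-36\right)^{2} \left(1 - 36\right) + \left(-2 + \left(14 + 7 \cdot 3\right) \left(-31\right)\right) = 2 \cdot 1296 \left(-35\right) + \left(-2 + \left(14 + 21\right) \left(-31\right)\right) = -90720 + \left(-2 + 35 \left(-31\right)\right) = -90720 - 1087 = -91807$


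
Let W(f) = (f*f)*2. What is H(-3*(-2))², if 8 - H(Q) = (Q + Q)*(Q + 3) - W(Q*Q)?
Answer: 6210064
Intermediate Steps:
W(f) = 2*f² (W(f) = f²*2 = 2*f²)
H(Q) = 8 + 2*Q⁴ - 2*Q*(3 + Q) (H(Q) = 8 - ((Q + Q)*(Q + 3) - 2*(Q*Q)²) = 8 - ((2*Q)*(3 + Q) - 2*(Q²)²) = 8 - (2*Q*(3 + Q) - 2*Q⁴) = 8 - (-2*Q⁴ + 2*Q*(3 + Q)) = 8 + (2*Q⁴ - 2*Q*(3 + Q)) = 8 + 2*Q⁴ - 2*Q*(3 + Q))
H(-3*(-2))² = (8 - (-18)*(-2) - 2*(-3*(-2))² + 2*(-3*(-2))⁴)² = (8 - 6*6 - 2*6² + 2*6⁴)² = (8 - 36 - 2*36 + 2*1296)² = (8 - 36 - 72 + 2592)² = 2492² = 6210064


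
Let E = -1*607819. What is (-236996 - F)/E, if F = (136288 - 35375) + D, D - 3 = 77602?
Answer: 415514/607819 ≈ 0.68361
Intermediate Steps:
D = 77605 (D = 3 + 77602 = 77605)
F = 178518 (F = (136288 - 35375) + 77605 = 100913 + 77605 = 178518)
E = -607819
(-236996 - F)/E = (-236996 - 1*178518)/(-607819) = (-236996 - 178518)*(-1/607819) = -415514*(-1/607819) = 415514/607819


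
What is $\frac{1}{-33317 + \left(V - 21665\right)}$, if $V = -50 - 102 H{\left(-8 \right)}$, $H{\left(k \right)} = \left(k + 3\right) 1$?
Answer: $- \frac{1}{54522} \approx -1.8341 \cdot 10^{-5}$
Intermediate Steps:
$H{\left(k \right)} = 3 + k$ ($H{\left(k \right)} = \left(3 + k\right) 1 = 3 + k$)
$V = 460$ ($V = -50 - 102 \left(3 - 8\right) = -50 - -510 = -50 + 510 = 460$)
$\frac{1}{-33317 + \left(V - 21665\right)} = \frac{1}{-33317 + \left(460 - 21665\right)} = \frac{1}{-33317 - 21205} = \frac{1}{-54522} = - \frac{1}{54522}$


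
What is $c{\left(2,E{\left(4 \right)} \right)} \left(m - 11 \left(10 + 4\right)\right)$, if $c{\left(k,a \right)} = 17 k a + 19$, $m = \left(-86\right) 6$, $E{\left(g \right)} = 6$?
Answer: $-149410$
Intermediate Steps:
$m = -516$
$c{\left(k,a \right)} = 19 + 17 a k$ ($c{\left(k,a \right)} = 17 a k + 19 = 19 + 17 a k$)
$c{\left(2,E{\left(4 \right)} \right)} \left(m - 11 \left(10 + 4\right)\right) = \left(19 + 17 \cdot 6 \cdot 2\right) \left(-516 - 11 \left(10 + 4\right)\right) = \left(19 + 204\right) \left(-516 - 154\right) = 223 \left(-516 - 154\right) = 223 \left(-670\right) = -149410$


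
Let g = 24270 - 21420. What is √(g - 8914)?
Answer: 4*I*√379 ≈ 77.872*I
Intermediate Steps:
g = 2850
√(g - 8914) = √(2850 - 8914) = √(-6064) = 4*I*√379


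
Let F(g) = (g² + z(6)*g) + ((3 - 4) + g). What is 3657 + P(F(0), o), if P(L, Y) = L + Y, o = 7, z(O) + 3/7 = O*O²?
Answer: 3663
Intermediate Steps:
z(O) = -3/7 + O³ (z(O) = -3/7 + O*O² = -3/7 + O³)
F(g) = -1 + g² + 1516*g/7 (F(g) = (g² + (-3/7 + 6³)*g) + ((3 - 4) + g) = (g² + (-3/7 + 216)*g) + (-1 + g) = (g² + 1509*g/7) + (-1 + g) = -1 + g² + 1516*g/7)
3657 + P(F(0), o) = 3657 + ((-1 + 0² + (1516/7)*0) + 7) = 3657 + ((-1 + 0 + 0) + 7) = 3657 + (-1 + 7) = 3657 + 6 = 3663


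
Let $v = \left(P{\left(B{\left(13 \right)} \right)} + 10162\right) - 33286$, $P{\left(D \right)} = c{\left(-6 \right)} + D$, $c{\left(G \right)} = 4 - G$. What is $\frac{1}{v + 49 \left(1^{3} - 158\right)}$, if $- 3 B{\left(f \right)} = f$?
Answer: $- \frac{3}{92434} \approx -3.2456 \cdot 10^{-5}$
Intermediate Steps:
$B{\left(f \right)} = - \frac{f}{3}$
$P{\left(D \right)} = 10 + D$ ($P{\left(D \right)} = \left(4 - -6\right) + D = \left(4 + 6\right) + D = 10 + D$)
$v = - \frac{69355}{3}$ ($v = \left(\left(10 - \frac{13}{3}\right) + 10162\right) - 33286 = \left(\frac{17}{3} + 10162\right) - 33286 = \frac{30503}{3} - 33286 = - \frac{69355}{3} \approx -23118.0$)
$\frac{1}{v + 49 \left(1^{3} - 158\right)} = \frac{1}{- \frac{69355}{3} + 49 \left(1^{3} - 158\right)} = \frac{1}{- \frac{69355}{3} + 49 \left(1 - 158\right)} = \frac{1}{- \frac{69355}{3} + 49 \left(-157\right)} = \frac{1}{- \frac{69355}{3} - 7693} = \frac{1}{- \frac{92434}{3}} = - \frac{3}{92434}$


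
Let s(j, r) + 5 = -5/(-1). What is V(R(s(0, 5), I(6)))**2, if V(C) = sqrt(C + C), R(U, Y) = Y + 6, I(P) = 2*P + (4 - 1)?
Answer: 42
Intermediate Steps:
s(j, r) = 0 (s(j, r) = -5 - 5/(-1) = -5 - 5*(-1) = -5 + 5 = 0)
I(P) = 3 + 2*P (I(P) = 2*P + 3 = 3 + 2*P)
R(U, Y) = 6 + Y
V(C) = sqrt(2)*sqrt(C) (V(C) = sqrt(2*C) = sqrt(2)*sqrt(C))
V(R(s(0, 5), I(6)))**2 = (sqrt(2)*sqrt(6 + (3 + 2*6)))**2 = (sqrt(2)*sqrt(6 + (3 + 12)))**2 = (sqrt(2)*sqrt(6 + 15))**2 = (sqrt(2)*sqrt(21))**2 = (sqrt(42))**2 = 42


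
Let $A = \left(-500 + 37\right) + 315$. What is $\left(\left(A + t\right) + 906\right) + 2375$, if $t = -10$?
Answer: $3123$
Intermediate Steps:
$A = -148$ ($A = -463 + 315 = -148$)
$\left(\left(A + t\right) + 906\right) + 2375 = \left(\left(-148 - 10\right) + 906\right) + 2375 = \left(-158 + 906\right) + 2375 = 748 + 2375 = 3123$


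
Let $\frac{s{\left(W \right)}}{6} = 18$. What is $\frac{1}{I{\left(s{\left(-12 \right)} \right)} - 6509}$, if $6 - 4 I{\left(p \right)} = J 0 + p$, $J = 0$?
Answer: $- \frac{2}{13069} \approx -0.00015303$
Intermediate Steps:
$s{\left(W \right)} = 108$ ($s{\left(W \right)} = 6 \cdot 18 = 108$)
$I{\left(p \right)} = \frac{3}{2} - \frac{p}{4}$ ($I{\left(p \right)} = \frac{3}{2} - \frac{0 \cdot 0 + p}{4} = \frac{3}{2} - \frac{0 + p}{4} = \frac{3}{2} - \frac{p}{4}$)
$\frac{1}{I{\left(s{\left(-12 \right)} \right)} - 6509} = \frac{1}{\left(\frac{3}{2} - 27\right) - 6509} = \frac{1}{- \frac{51}{2} - 6509} = \frac{1}{- \frac{13069}{2}} = - \frac{2}{13069}$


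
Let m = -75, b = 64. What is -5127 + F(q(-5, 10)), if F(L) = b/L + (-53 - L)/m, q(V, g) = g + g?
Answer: -384212/75 ≈ -5122.8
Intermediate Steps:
q(V, g) = 2*g
F(L) = 53/75 + 64/L + L/75 (F(L) = 64/L + (-53 - L)/(-75) = 64/L + (-53 - L)*(-1/75) = 64/L + (53/75 + L/75) = 53/75 + 64/L + L/75)
-5127 + F(q(-5, 10)) = -5127 + (4800 + (2*10)*(53 + 2*10))/(75*((2*10))) = -5127 + (1/75)*(4800 + 20*(53 + 20))/20 = -5127 + (1/75)*(1/20)*(4800 + 20*73) = -5127 + (1/75)*(1/20)*(4800 + 1460) = -5127 + (1/75)*(1/20)*6260 = -5127 + 313/75 = -384212/75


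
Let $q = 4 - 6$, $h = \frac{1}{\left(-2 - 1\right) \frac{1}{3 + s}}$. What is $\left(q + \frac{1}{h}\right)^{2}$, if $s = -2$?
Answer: $25$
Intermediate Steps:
$h = - \frac{1}{3}$ ($h = \frac{1}{\left(-2 - 1\right) \frac{1}{3 - 2}} = \frac{1}{\left(-3\right) 1^{-1}} = \frac{1}{\left(-3\right) 1} = \frac{1}{-3} = - \frac{1}{3} \approx -0.33333$)
$q = -2$ ($q = 4 - 6 = -2$)
$\left(q + \frac{1}{h}\right)^{2} = \left(-2 + \frac{1}{- \frac{1}{3}}\right)^{2} = \left(-2 - 3\right)^{2} = \left(-5\right)^{2} = 25$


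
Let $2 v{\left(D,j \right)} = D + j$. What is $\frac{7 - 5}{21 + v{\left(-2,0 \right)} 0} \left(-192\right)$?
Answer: $- \frac{128}{7} \approx -18.286$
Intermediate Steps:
$v{\left(D,j \right)} = \frac{D}{2} + \frac{j}{2}$ ($v{\left(D,j \right)} = \frac{D + j}{2} = \frac{D}{2} + \frac{j}{2}$)
$\frac{7 - 5}{21 + v{\left(-2,0 \right)} 0} \left(-192\right) = \frac{7 - 5}{21 + \left(\frac{1}{2} \left(-2\right) + \frac{1}{2} \cdot 0\right) 0} \left(-192\right) = \frac{2}{21 + \left(-1 + 0\right) 0} \left(-192\right) = \frac{2}{21 - 0} \left(-192\right) = \frac{2}{21 + 0} \left(-192\right) = \frac{2}{21} \left(-192\right) = - \frac{128}{7}$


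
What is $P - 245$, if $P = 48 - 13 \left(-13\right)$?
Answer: $-28$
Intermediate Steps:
$P = 217$ ($P = 48 - -169 = 48 + 169 = 217$)
$P - 245 = 217 - 245 = -28$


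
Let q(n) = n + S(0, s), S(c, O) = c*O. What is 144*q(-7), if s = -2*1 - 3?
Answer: -1008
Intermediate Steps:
s = -5 (s = -2 - 3 = -5)
S(c, O) = O*c
q(n) = n (q(n) = n - 5*0 = n + 0 = n)
144*q(-7) = 144*(-7) = -1008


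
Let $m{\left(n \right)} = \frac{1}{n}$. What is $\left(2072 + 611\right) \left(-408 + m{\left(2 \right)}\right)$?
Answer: $- \frac{2186645}{2} \approx -1.0933 \cdot 10^{6}$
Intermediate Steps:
$\left(2072 + 611\right) \left(-408 + m{\left(2 \right)}\right) = \left(2072 + 611\right) \left(-408 + \frac{1}{2}\right) = 2683 \left(-408 + \frac{1}{2}\right) = 2683 \left(- \frac{815}{2}\right) = - \frac{2186645}{2}$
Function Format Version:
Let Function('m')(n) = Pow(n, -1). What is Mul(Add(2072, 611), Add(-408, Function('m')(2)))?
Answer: Rational(-2186645, 2) ≈ -1.0933e+6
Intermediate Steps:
Mul(Add(2072, 611), Add(-408, Function('m')(2))) = Mul(Add(2072, 611), Add(-408, Pow(2, -1))) = Mul(2683, Add(-408, Rational(1, 2))) = Mul(2683, Rational(-815, 2)) = Rational(-2186645, 2)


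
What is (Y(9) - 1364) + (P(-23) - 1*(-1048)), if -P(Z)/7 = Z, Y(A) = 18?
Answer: -137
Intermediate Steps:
P(Z) = -7*Z
(Y(9) - 1364) + (P(-23) - 1*(-1048)) = (18 - 1364) + (-7*(-23) - 1*(-1048)) = -1346 + (161 + 1048) = -1346 + 1209 = -137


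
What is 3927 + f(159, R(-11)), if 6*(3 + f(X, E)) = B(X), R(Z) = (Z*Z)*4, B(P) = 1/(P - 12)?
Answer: 3460969/882 ≈ 3924.0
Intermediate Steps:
B(P) = 1/(-12 + P)
R(Z) = 4*Z**2 (R(Z) = Z**2*4 = 4*Z**2)
f(X, E) = -3 + 1/(6*(-12 + X))
3927 + f(159, R(-11)) = 3927 + (217 - 18*159)/(6*(-12 + 159)) = 3927 + (1/6)*(217 - 2862)/147 = 3927 + (1/6)*(1/147)*(-2645) = 3927 - 2645/882 = 3460969/882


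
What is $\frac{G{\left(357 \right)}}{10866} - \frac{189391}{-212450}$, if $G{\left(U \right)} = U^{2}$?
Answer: $\frac{2427871888}{192373475} \approx 12.621$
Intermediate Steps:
$\frac{G{\left(357 \right)}}{10866} - \frac{189391}{-212450} = \frac{357^{2}}{10866} - \frac{189391}{-212450} = 127449 \cdot \frac{1}{10866} - - \frac{189391}{212450} = \frac{42483}{3622} + \frac{189391}{212450} = \frac{2427871888}{192373475}$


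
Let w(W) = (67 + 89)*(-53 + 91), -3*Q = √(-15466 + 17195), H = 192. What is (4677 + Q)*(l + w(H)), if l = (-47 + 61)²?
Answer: 28641948 - 6124*√1729/3 ≈ 2.8557e+7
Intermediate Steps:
Q = -√1729/3 (Q = -√(-15466 + 17195)/3 = -√1729/3 ≈ -13.860)
l = 196 (l = 14² = 196)
w(W) = 5928 (w(W) = 156*38 = 5928)
(4677 + Q)*(l + w(H)) = (4677 - √1729/3)*(196 + 5928) = (4677 - √1729/3)*6124 = 28641948 - 6124*√1729/3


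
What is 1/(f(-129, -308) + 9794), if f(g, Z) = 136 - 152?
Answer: 1/9778 ≈ 0.00010227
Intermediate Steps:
f(g, Z) = -16
1/(f(-129, -308) + 9794) = 1/(-16 + 9794) = 1/9778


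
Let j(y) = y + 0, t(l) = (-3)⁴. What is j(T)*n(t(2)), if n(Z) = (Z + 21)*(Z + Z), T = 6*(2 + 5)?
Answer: 694008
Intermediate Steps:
t(l) = 81
T = 42 (T = 6*7 = 42)
n(Z) = 2*Z*(21 + Z) (n(Z) = (21 + Z)*(2*Z) = 2*Z*(21 + Z))
j(y) = y
j(T)*n(t(2)) = 42*(2*81*(21 + 81)) = 42*(2*81*102) = 42*16524 = 694008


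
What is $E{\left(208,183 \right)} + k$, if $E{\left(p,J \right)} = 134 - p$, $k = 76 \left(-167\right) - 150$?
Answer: $-12916$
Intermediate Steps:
$k = -12842$ ($k = -12692 - 150 = -12842$)
$E{\left(208,183 \right)} + k = \left(134 - 208\right) - 12842 = -74 - 12842 = -12916$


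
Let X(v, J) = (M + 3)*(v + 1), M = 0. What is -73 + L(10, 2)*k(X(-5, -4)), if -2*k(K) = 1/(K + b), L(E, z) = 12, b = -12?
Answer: -291/4 ≈ -72.750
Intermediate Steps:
X(v, J) = 3 + 3*v (X(v, J) = (0 + 3)*(v + 1) = 3*(1 + v) = 3 + 3*v)
k(K) = -1/(2*(-12 + K)) (k(K) = -1/(2*(K - 12)) = -1/(2*(-12 + K)))
-73 + L(10, 2)*k(X(-5, -4)) = -73 + 12*(-1/(-24 + 2*(3 + 3*(-5)))) = -73 + 12*(-1/(-24 + 2*(3 - 15))) = -73 + 12*(-1/(-24 + 2*(-12))) = -73 + 12*(-1/(-24 - 24)) = -73 + 12*(-1/(-48)) = -73 + 12*(-1*(-1/48)) = -73 + 12*(1/48) = -73 + 1/4 = -291/4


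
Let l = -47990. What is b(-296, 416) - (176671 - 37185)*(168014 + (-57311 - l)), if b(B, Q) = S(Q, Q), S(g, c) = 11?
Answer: -22135451787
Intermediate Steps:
b(B, Q) = 11
b(-296, 416) - (176671 - 37185)*(168014 + (-57311 - l)) = 11 - (176671 - 37185)*(168014 + (-57311 - 1*(-47990))) = 11 - 139486*(168014 + (-57311 + 47990)) = 11 - 139486*(168014 - 9321) = 11 - 139486*158693 = 11 - 1*22135451798 = 11 - 22135451798 = -22135451787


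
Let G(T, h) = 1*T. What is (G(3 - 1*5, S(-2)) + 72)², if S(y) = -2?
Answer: 4900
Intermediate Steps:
G(T, h) = T
(G(3 - 1*5, S(-2)) + 72)² = ((3 - 1*5) + 72)² = ((3 - 5) + 72)² = (-2 + 72)² = 70² = 4900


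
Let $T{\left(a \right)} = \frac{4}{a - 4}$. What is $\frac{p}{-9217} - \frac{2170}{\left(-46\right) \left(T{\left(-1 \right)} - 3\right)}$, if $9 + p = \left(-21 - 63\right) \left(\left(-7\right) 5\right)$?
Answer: $- \frac{51283072}{4027829} \approx -12.732$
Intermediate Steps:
$T{\left(a \right)} = \frac{4}{-4 + a}$
$p = 2931$ ($p = -9 + \left(-21 - 63\right) \left(\left(-7\right) 5\right) = -9 - -2940 = -9 + 2940 = 2931$)
$\frac{p}{-9217} - \frac{2170}{\left(-46\right) \left(T{\left(-1 \right)} - 3\right)} = \frac{2931}{-9217} - \frac{2170}{\left(-46\right) \left(\frac{4}{-4 - 1} - 3\right)} = 2931 \left(- \frac{1}{9217}\right) - \frac{2170}{\left(-46\right) \left(\frac{4}{-5} - 3\right)} = - \frac{2931}{9217} - \frac{2170}{\left(-46\right) \left(4 \left(- \frac{1}{5}\right) - 3\right)} = - \frac{2931}{9217} - \frac{2170}{\left(-46\right) \left(- \frac{4}{5} - 3\right)} = - \frac{2931}{9217} - \frac{2170}{\left(-46\right) \left(- \frac{19}{5}\right)} = - \frac{2931}{9217} - \frac{2170}{\frac{874}{5}} = - \frac{2931}{9217} - \frac{5425}{437} = - \frac{51283072}{4027829}$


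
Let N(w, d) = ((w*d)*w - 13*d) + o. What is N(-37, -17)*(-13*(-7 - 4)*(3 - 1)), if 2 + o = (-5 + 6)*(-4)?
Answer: -6594588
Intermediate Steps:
o = -6 (o = -2 + (-5 + 6)*(-4) = -2 + 1*(-4) = -2 - 4 = -6)
N(w, d) = -6 - 13*d + d*w² (N(w, d) = ((w*d)*w - 13*d) - 6 = ((d*w)*w - 13*d) - 6 = (d*w² - 13*d) - 6 = (-13*d + d*w²) - 6 = -6 - 13*d + d*w²)
N(-37, -17)*(-13*(-7 - 4)*(3 - 1)) = (-6 - 13*(-17) - 17*(-37)²)*(-13*(-7 - 4)*(3 - 1)) = (-6 + 221 - 17*1369)*(-(-143)*2) = (-6 + 221 - 23273)*(-13*(-22)) = -23058*286 = -6594588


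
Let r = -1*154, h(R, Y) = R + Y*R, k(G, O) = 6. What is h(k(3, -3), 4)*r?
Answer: -4620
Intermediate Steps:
h(R, Y) = R + R*Y
r = -154
h(k(3, -3), 4)*r = (6*(1 + 4))*(-154) = (6*5)*(-154) = 30*(-154) = -4620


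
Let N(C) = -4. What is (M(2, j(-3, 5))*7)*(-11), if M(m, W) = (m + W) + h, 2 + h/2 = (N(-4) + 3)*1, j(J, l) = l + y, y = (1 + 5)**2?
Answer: -2849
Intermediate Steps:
y = 36 (y = 6**2 = 36)
j(J, l) = 36 + l (j(J, l) = l + 36 = 36 + l)
h = -6 (h = -4 + 2*((-4 + 3)*1) = -4 + 2*(-1*1) = -4 + 2*(-1) = -4 - 2 = -6)
M(m, W) = -6 + W + m (M(m, W) = (m + W) - 6 = (W + m) - 6 = -6 + W + m)
(M(2, j(-3, 5))*7)*(-11) = ((-6 + (36 + 5) + 2)*7)*(-11) = ((-6 + 41 + 2)*7)*(-11) = (37*7)*(-11) = 259*(-11) = -2849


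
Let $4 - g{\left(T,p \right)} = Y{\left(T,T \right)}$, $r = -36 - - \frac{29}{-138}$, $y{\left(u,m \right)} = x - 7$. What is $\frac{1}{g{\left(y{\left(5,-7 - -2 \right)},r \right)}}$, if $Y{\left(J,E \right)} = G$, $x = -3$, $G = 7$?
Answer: $- \frac{1}{3} \approx -0.33333$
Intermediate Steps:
$Y{\left(J,E \right)} = 7$
$y{\left(u,m \right)} = -10$ ($y{\left(u,m \right)} = -3 - 7 = -10$)
$r = - \frac{4997}{138}$ ($r = -36 - \left(-29\right) \left(- \frac{1}{138}\right) = -36 - \frac{29}{138} = - \frac{4997}{138} \approx -36.21$)
$g{\left(T,p \right)} = -3$ ($g{\left(T,p \right)} = 4 - 7 = -3$)
$\frac{1}{g{\left(y{\left(5,-7 - -2 \right)},r \right)}} = \frac{1}{-3} = - \frac{1}{3}$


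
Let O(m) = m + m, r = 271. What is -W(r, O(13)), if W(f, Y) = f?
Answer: -271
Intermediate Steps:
O(m) = 2*m
-W(r, O(13)) = -1*271 = -271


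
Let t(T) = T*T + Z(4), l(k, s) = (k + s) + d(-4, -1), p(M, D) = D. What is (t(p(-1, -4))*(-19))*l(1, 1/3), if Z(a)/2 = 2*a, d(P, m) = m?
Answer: -608/3 ≈ -202.67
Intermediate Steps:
Z(a) = 4*a (Z(a) = 2*(2*a) = 4*a)
l(k, s) = -1 + k + s (l(k, s) = (k + s) - 1 = -1 + k + s)
t(T) = 16 + T² (t(T) = T*T + 4*4 = T² + 16 = 16 + T²)
(t(p(-1, -4))*(-19))*l(1, 1/3) = ((16 + (-4)²)*(-19))*(-1 + 1 + 1/3) = ((16 + 16)*(-19))*(-1 + 1 + ⅓) = (32*(-19))*(⅓) = -608*⅓ = -608/3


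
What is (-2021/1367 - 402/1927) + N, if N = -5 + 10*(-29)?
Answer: -781535656/2634209 ≈ -296.69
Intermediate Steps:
N = -295 (N = -5 - 290 = -295)
(-2021/1367 - 402/1927) + N = (-2021/1367 - 402/1927) - 295 = -4444001/2634209 - 295 = -781535656/2634209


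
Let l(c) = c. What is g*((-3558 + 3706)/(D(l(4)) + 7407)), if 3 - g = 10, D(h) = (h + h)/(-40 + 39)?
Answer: -148/1057 ≈ -0.14002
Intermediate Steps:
D(h) = -2*h (D(h) = (2*h)/(-1) = (2*h)*(-1) = -2*h)
g = -7 (g = 3 - 1*10 = 3 - 10 = -7)
g*((-3558 + 3706)/(D(l(4)) + 7407)) = -7*(-3558 + 3706)/(-2*4 + 7407) = -1036/(-8 + 7407) = -1036/7399 = -7*148/7399 = -148/1057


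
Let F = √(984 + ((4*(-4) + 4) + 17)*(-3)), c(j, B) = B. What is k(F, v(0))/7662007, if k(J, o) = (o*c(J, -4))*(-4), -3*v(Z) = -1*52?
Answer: 832/22986021 ≈ 3.6196e-5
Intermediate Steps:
F = √969 (F = √(984 + ((-16 + 4) + 17)*(-3)) = √(984 + (-12 + 17)*(-3)) = √(984 + 5*(-3)) = √(984 - 15) = √969 ≈ 31.129)
v(Z) = 52/3 (v(Z) = -(-1)*52/3 = -⅓*(-52) = 52/3)
k(J, o) = 16*o (k(J, o) = (o*(-4))*(-4) = -4*o*(-4) = 16*o)
k(F, v(0))/7662007 = (16*(52/3))/7662007 = (832/3)*(1/7662007) = 832/22986021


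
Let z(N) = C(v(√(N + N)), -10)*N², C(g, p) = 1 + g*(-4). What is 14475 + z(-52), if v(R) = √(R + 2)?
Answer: 17179 - 10816*√(2 + 2*I*√26) ≈ -9744.3 - 22156.0*I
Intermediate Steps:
v(R) = √(2 + R)
C(g, p) = 1 - 4*g
z(N) = N²*(1 - 4*√(2 + √2*√N)) (z(N) = (1 - 4*√(2 + √(N + N)))*N² = (1 - 4*√(2 + √(2*N)))*N² = (1 - 4*√(2 + √2*√N))*N² = N²*(1 - 4*√(2 + √2*√N)))
14475 + z(-52) = 14475 + (-52)²*(1 - 4*√(2 + √2*√(-52))) = 14475 + 2704*(1 - 4*√(2 + √2*(2*I*√13))) = 14475 + 2704*(1 - 4*√(2 + 2*I*√26)) = 14475 + (2704 - 10816*√(2 + 2*I*√26)) = 17179 - 10816*√(2 + 2*I*√26)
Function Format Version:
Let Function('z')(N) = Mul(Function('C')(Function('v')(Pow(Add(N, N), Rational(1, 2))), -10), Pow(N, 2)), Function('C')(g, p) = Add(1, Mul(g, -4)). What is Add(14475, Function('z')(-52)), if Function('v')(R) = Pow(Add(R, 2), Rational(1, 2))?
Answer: Add(17179, Mul(-10816, Pow(Add(2, Mul(2, I, Pow(26, Rational(1, 2)))), Rational(1, 2)))) ≈ Add(-9744.3, Mul(-22156., I))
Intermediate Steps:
Function('v')(R) = Pow(Add(2, R), Rational(1, 2))
Function('C')(g, p) = Add(1, Mul(-4, g))
Function('z')(N) = Mul(Pow(N, 2), Add(1, Mul(-4, Pow(Add(2, Mul(Pow(2, Rational(1, 2)), Pow(N, Rational(1, 2)))), Rational(1, 2))))) (Function('z')(N) = Mul(Add(1, Mul(-4, Pow(Add(2, Pow(Add(N, N), Rational(1, 2))), Rational(1, 2)))), Pow(N, 2)) = Mul(Add(1, Mul(-4, Pow(Add(2, Pow(Mul(2, N), Rational(1, 2))), Rational(1, 2)))), Pow(N, 2)) = Mul(Add(1, Mul(-4, Pow(Add(2, Mul(Pow(2, Rational(1, 2)), Pow(N, Rational(1, 2)))), Rational(1, 2)))), Pow(N, 2)) = Mul(Pow(N, 2), Add(1, Mul(-4, Pow(Add(2, Mul(Pow(2, Rational(1, 2)), Pow(N, Rational(1, 2)))), Rational(1, 2))))))
Add(14475, Function('z')(-52)) = Add(14475, Mul(Pow(-52, 2), Add(1, Mul(-4, Pow(Add(2, Mul(Pow(2, Rational(1, 2)), Pow(-52, Rational(1, 2)))), Rational(1, 2)))))) = Add(14475, Mul(2704, Add(1, Mul(-4, Pow(Add(2, Mul(Pow(2, Rational(1, 2)), Mul(2, I, Pow(13, Rational(1, 2))))), Rational(1, 2)))))) = Add(14475, Mul(2704, Add(1, Mul(-4, Pow(Add(2, Mul(2, I, Pow(26, Rational(1, 2)))), Rational(1, 2)))))) = Add(14475, Add(2704, Mul(-10816, Pow(Add(2, Mul(2, I, Pow(26, Rational(1, 2)))), Rational(1, 2))))) = Add(17179, Mul(-10816, Pow(Add(2, Mul(2, I, Pow(26, Rational(1, 2)))), Rational(1, 2))))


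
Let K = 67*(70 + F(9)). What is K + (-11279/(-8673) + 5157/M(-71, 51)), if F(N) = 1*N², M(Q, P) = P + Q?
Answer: 1710393739/173460 ≈ 9860.5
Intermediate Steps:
F(N) = N²
K = 10117 (K = 67*(70 + 9²) = 67*(70 + 81) = 67*151 = 10117)
K + (-11279/(-8673) + 5157/M(-71, 51)) = 10117 + (-11279/(-8673) + 5157/(51 - 71)) = 10117 + (-11279*(-1/8673) + 5157/(-20)) = 10117 + (11279/8673 + 5157*(-1/20)) = 10117 + (11279/8673 - 5157/20) = 10117 - 44501081/173460 = 1710393739/173460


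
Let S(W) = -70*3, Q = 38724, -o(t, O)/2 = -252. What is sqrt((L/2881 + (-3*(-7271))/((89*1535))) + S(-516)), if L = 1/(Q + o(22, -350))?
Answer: I*sqrt(12505601825275183666200266205)/7719831403410 ≈ 14.486*I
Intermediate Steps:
o(t, O) = 504 (o(t, O) = -2*(-252) = 504)
L = 1/39228 (L = 1/(38724 + 504) = 1/39228 ≈ 2.5492e-5)
S(W) = -210
sqrt((L/2881 + (-3*(-7271))/((89*1535))) + S(-516)) = sqrt(((1/39228)/2881 + (-3*(-7271))/((89*1535))) - 210) = sqrt(((1/39228)*(1/2881) + 21813/136615) - 210) = sqrt((1/113015868 + 21813*(1/136615)) - 210) = sqrt((1/113015868 + 21813/136615) - 210) = sqrt(2465215265299/15439662806820 - 210) = sqrt(-3239863974166901/15439662806820) = I*sqrt(12505601825275183666200266205)/7719831403410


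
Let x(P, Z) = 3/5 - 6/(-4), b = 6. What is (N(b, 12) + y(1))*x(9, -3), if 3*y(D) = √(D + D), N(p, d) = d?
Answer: 126/5 + 7*√2/10 ≈ 26.190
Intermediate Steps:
y(D) = √2*√D/3 (y(D) = √(D + D)/3 = √(2*D)/3 = (√2*√D)/3 = √2*√D/3)
x(P, Z) = 21/10 (x(P, Z) = 3*(⅕) - 6*(-¼) = ⅗ + 3/2 = 21/10)
(N(b, 12) + y(1))*x(9, -3) = (12 + √2*√1/3)*(21/10) = (12 + (⅓)*√2*1)*(21/10) = (12 + √2/3)*(21/10) = 126/5 + 7*√2/10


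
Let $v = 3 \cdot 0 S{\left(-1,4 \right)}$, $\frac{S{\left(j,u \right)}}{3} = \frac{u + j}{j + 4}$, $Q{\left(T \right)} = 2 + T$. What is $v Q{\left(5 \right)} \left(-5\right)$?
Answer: $0$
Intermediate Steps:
$S{\left(j,u \right)} = \frac{3 \left(j + u\right)}{4 + j}$ ($S{\left(j,u \right)} = 3 \frac{u + j}{j + 4} = 3 \frac{j + u}{4 + j} = \frac{3 \left(j + u\right)}{4 + j}$)
$v = 0$ ($v = 3 \cdot 0 \frac{3 \left(-1 + 4\right)}{4 - 1} = 0 \cdot 3 \cdot \frac{1}{3} \cdot 3 = 0 \cdot 3 = 0$)
$v Q{\left(5 \right)} \left(-5\right) = 0 \left(2 + 5\right) \left(-5\right) = 0 \cdot 7 \left(-5\right) = 0 \left(-5\right) = 0$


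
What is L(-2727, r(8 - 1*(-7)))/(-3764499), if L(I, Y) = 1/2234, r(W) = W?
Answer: -1/8409890766 ≈ -1.1891e-10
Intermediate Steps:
L(I, Y) = 1/2234
L(-2727, r(8 - 1*(-7)))/(-3764499) = (1/2234)/(-3764499) = (1/2234)*(-1/3764499) = -1/8409890766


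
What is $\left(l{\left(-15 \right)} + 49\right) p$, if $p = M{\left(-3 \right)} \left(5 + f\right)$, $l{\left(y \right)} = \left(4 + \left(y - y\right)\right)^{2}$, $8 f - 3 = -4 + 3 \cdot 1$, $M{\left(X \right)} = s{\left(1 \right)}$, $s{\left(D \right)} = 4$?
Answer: $1365$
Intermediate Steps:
$M{\left(X \right)} = 4$
$f = \frac{1}{4}$ ($f = \frac{3}{8} + \frac{-4 + 3 \cdot 1}{8} = \frac{3}{8} + \frac{-4 + 3}{8} = \frac{3}{8} + \frac{1}{8} \left(-1\right) = \frac{3}{8} - \frac{1}{8} = \frac{1}{4} \approx 0.25$)
$l{\left(y \right)} = 16$ ($l{\left(y \right)} = \left(4 + 0\right)^{2} = 4^{2} = 16$)
$p = 21$ ($p = 4 \left(5 + \frac{1}{4}\right) = 4 \cdot \frac{21}{4} = 21$)
$\left(l{\left(-15 \right)} + 49\right) p = \left(16 + 49\right) 21 = 65 \cdot 21 = 1365$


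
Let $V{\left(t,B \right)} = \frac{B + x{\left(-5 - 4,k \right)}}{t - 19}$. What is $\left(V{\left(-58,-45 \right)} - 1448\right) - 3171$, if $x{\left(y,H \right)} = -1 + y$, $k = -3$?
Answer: $- \frac{32328}{7} \approx -4618.3$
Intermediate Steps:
$V{\left(t,B \right)} = \frac{-10 + B}{-19 + t}$ ($V{\left(t,B \right)} = \frac{B - 10}{t - 19} = \frac{B - 10}{-19 + t} = \frac{-10 + B}{-19 + t}$)
$\left(V{\left(-58,-45 \right)} - 1448\right) - 3171 = \left(\frac{-10 - 45}{-19 - 58} - 1448\right) - 3171 = \left(\frac{1}{-77} \left(-55\right) - 1448\right) - 3171 = \left(\left(- \frac{1}{77}\right) \left(-55\right) - 1448\right) - 3171 = \left(\frac{5}{7} - 1448\right) - 3171 = - \frac{10131}{7} - 3171 = - \frac{32328}{7}$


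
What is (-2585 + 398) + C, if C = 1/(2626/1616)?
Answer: -28423/13 ≈ -2186.4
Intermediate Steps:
C = 8/13 (C = 1/(2626*(1/1616)) = 1/(13/8) = 8/13 ≈ 0.61539)
(-2585 + 398) + C = (-2585 + 398) + 8/13 = -2187 + 8/13 = -28423/13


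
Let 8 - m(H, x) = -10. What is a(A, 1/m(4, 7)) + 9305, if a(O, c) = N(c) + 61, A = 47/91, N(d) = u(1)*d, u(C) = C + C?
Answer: 84295/9 ≈ 9366.1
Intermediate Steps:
u(C) = 2*C
m(H, x) = 18 (m(H, x) = 8 - 1*(-10) = 8 + 10 = 18)
N(d) = 2*d (N(d) = (2*1)*d = 2*d)
A = 47/91 (A = 47*(1/91) = 47/91 ≈ 0.51648)
a(O, c) = 61 + 2*c (a(O, c) = 2*c + 61 = 61 + 2*c)
a(A, 1/m(4, 7)) + 9305 = (61 + 2/18) + 9305 = (61 + 2*(1/18)) + 9305 = (61 + ⅑) + 9305 = 550/9 + 9305 = 84295/9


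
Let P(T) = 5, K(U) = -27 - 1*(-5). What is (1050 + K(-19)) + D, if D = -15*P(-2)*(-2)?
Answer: 1178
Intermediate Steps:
K(U) = -22 (K(U) = -27 + 5 = -22)
D = 150 (D = -15*5*(-2) = -75*(-2) = 150)
(1050 + K(-19)) + D = (1050 - 22) + 150 = 1028 + 150 = 1178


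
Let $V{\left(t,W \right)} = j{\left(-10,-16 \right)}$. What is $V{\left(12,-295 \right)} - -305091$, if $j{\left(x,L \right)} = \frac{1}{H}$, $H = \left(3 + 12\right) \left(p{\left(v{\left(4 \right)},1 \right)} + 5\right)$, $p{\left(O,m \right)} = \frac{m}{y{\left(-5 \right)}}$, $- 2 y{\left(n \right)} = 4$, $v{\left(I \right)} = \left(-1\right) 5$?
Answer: $\frac{41187287}{135} \approx 3.0509 \cdot 10^{5}$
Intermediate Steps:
$v{\left(I \right)} = -5$
$y{\left(n \right)} = -2$ ($y{\left(n \right)} = \left(- \frac{1}{2}\right) 4 = -2$)
$p{\left(O,m \right)} = - \frac{m}{2}$ ($p{\left(O,m \right)} = \frac{m}{-2} = m \left(- \frac{1}{2}\right) = - \frac{m}{2}$)
$H = \frac{135}{2}$ ($H = \left(3 + 12\right) \left(\left(- \frac{1}{2}\right) 1 + 5\right) = 15 \left(- \frac{1}{2} + 5\right) = 15 \cdot \frac{9}{2} = \frac{135}{2} \approx 67.5$)
$j{\left(x,L \right)} = \frac{2}{135}$ ($j{\left(x,L \right)} = \frac{1}{\frac{135}{2}} = \frac{2}{135}$)
$V{\left(t,W \right)} = \frac{2}{135}$
$V{\left(12,-295 \right)} - -305091 = \frac{2}{135} - -305091 = \frac{2}{135} + 305091 = \frac{41187287}{135}$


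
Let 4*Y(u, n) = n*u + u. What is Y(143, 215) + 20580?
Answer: 28302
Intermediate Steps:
Y(u, n) = u/4 + n*u/4 (Y(u, n) = (n*u + u)/4 = (u + n*u)/4 = u/4 + n*u/4)
Y(143, 215) + 20580 = (1/4)*143*(1 + 215) + 20580 = (1/4)*143*216 + 20580 = 7722 + 20580 = 28302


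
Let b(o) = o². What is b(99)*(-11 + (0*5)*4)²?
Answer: 1185921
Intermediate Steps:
b(99)*(-11 + (0*5)*4)² = 99²*(-11 + (0*5)*4)² = 9801*(-11 + 0*4)² = 9801*(-11 + 0)² = 9801*(-11)² = 9801*121 = 1185921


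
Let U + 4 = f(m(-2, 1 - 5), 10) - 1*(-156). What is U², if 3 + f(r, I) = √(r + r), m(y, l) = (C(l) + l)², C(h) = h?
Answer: 22329 + 2384*√2 ≈ 25701.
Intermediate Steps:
m(y, l) = 4*l² (m(y, l) = (l + l)² = (2*l)² = 4*l²)
f(r, I) = -3 + √2*√r (f(r, I) = -3 + √(r + r) = -3 + √(2*r) = -3 + √2*√r)
U = 149 + 8*√2 (U = -4 + ((-3 + √2*√(4*(1 - 5)²)) - 1*(-156)) = -4 + ((-3 + √2*√(4*(-4)²)) + 156) = -4 + ((-3 + √2*√(4*16)) + 156) = -4 + ((-3 + √2*√64) + 156) = -4 + ((-3 + √2*8) + 156) = -4 + ((-3 + 8*√2) + 156) = -4 + (153 + 8*√2) = 149 + 8*√2 ≈ 160.31)
U² = (149 + 8*√2)²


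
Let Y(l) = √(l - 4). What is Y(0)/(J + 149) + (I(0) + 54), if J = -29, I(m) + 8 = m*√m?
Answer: 46 + I/60 ≈ 46.0 + 0.016667*I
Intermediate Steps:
Y(l) = √(-4 + l)
I(m) = -8 + m^(3/2) (I(m) = -8 + m*√m = -8 + m^(3/2))
Y(0)/(J + 149) + (I(0) + 54) = √(-4 + 0)/(-29 + 149) + ((-8 + 0^(3/2)) + 54) = √(-4)/120 + ((-8 + 0) + 54) = (2*I)/120 + (-8 + 54) = I/60 + 46 = 46 + I/60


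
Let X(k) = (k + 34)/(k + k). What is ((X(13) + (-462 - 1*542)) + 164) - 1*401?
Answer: -32219/26 ≈ -1239.2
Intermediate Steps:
X(k) = (34 + k)/(2*k) (X(k) = (34 + k)/((2*k)) = (34 + k)*(1/(2*k)) = (34 + k)/(2*k))
((X(13) + (-462 - 1*542)) + 164) - 1*401 = (((½)*(34 + 13)/13 + (-462 - 1*542)) + 164) - 1*401 = (((½)*(1/13)*47 + (-462 - 542)) + 164) - 401 = ((47/26 - 1004) + 164) - 401 = (-26057/26 + 164) - 401 = -21793/26 - 401 = -32219/26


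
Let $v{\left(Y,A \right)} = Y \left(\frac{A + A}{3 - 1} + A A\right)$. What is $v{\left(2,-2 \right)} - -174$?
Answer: $178$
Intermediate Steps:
$v{\left(Y,A \right)} = Y \left(A + A^{2}\right)$ ($v{\left(Y,A \right)} = Y \left(\frac{2 A}{2} + A^{2}\right) = Y \left(2 A \frac{1}{2} + A^{2}\right) = Y \left(A + A^{2}\right)$)
$v{\left(2,-2 \right)} - -174 = \left(-2\right) 2 \left(1 - 2\right) - -174 = \left(-2\right) 2 \left(-1\right) + 174 = 4 + 174 = 178$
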